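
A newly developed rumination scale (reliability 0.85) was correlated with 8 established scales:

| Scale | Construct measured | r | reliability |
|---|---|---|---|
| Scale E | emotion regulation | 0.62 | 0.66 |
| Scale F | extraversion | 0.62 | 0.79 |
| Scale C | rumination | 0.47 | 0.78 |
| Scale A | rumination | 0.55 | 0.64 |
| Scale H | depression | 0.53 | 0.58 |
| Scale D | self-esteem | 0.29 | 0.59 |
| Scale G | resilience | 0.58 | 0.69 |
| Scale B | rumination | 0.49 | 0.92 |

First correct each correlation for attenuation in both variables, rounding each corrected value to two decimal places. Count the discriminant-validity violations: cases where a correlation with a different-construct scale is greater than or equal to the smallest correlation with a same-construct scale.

4

Disattenuated r (r / √(r_scale · r_new)):
  Scale E (disc): 0.62 / √(0.66·0.85) = 0.83
  Scale F (disc): 0.62 / √(0.79·0.85) = 0.76
  Scale C (conv): 0.47 / √(0.78·0.85) = 0.58
  Scale A (conv): 0.55 / √(0.64·0.85) = 0.75
  Scale H (disc): 0.53 / √(0.58·0.85) = 0.75
  Scale D (disc): 0.29 / √(0.59·0.85) = 0.41
  Scale G (disc): 0.58 / √(0.69·0.85) = 0.76
  Scale B (conv): 0.49 / √(0.92·0.85) = 0.55
Smallest convergent = 0.55. Discriminant values: 0.83, 0.76, 0.75, 0.41, 0.76; count ≥ 0.55 → 4.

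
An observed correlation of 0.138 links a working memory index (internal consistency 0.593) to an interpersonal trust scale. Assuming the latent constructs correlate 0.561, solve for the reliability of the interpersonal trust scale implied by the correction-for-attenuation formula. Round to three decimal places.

r_true = r_obs / √(r_xx · r_yy) ⇒ 0.561 = 0.138 / √(0.593 · r_yy).
√(0.593 · r_yy) = 0.138 / 0.561 = 0.2460; 0.593 · r_yy = 0.0605; r_yy = 0.0605 / 0.593 ≈ 0.102.

0.102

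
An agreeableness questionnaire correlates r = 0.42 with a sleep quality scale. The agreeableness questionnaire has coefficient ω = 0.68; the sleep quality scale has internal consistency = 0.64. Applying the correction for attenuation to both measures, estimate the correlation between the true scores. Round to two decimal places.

0.64

r_true = r_obs / √(r_xx · r_yy) = 0.42 / √(0.68 × 0.64) = 0.42 / √0.4352 = 0.42 / 0.6597 ≈ 0.64.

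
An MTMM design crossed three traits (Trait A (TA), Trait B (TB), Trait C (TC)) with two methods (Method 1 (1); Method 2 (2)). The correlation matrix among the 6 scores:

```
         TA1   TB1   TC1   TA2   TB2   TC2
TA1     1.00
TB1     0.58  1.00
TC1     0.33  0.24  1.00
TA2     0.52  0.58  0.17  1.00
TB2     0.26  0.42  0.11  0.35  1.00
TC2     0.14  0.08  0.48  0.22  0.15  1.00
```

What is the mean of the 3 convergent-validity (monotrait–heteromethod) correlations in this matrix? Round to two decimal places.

Convergent values: 0.52, 0.42, 0.48; mean = 1.42/3 = 0.47.

0.47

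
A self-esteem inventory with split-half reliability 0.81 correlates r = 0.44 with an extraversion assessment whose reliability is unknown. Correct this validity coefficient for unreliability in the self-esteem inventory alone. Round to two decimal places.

0.49

Single correction: r_c = r_obs / √r_xx = 0.44 / √0.81 = 0.44 / 0.9000 ≈ 0.49.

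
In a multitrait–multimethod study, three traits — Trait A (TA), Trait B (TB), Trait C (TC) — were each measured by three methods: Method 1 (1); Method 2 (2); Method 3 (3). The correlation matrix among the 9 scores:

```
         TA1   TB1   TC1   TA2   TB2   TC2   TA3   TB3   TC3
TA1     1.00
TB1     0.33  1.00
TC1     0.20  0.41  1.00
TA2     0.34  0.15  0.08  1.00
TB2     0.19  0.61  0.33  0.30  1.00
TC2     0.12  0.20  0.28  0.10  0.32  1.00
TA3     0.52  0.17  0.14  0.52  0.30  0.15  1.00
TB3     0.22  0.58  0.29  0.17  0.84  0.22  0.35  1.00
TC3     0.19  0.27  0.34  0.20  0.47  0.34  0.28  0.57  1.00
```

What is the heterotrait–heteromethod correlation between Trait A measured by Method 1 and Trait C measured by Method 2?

Different traits and methods: r(TA1, TC2) = 0.12.

0.12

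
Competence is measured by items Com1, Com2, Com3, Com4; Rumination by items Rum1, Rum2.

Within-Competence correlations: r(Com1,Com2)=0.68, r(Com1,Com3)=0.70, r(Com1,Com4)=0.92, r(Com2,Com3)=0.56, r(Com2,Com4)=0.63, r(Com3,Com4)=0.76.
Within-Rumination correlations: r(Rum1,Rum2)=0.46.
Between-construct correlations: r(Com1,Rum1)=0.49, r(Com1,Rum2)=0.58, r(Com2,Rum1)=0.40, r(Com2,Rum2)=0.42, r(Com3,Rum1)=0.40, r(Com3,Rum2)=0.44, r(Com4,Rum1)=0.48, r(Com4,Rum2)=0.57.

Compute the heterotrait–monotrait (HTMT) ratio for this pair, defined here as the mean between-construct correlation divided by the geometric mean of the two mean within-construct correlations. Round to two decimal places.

Mean between = 3.78/8 = 0.4725.
Mean within-Com = 4.25/6 = 0.7083; mean within-Rum = 0.46/1 = 0.4600.
Geometric mean = √(0.7083 × 0.4600) = 0.5708.
HTMT = 0.4725 / 0.5708 = 0.83.

0.83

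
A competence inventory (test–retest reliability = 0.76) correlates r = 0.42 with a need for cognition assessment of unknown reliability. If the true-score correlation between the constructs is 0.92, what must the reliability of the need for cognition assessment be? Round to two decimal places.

r_true = r_obs / √(r_xx · r_yy) ⇒ 0.92 = 0.42 / √(0.76 · r_yy).
√(0.76 · r_yy) = 0.42 / 0.92 = 0.4565; 0.76 · r_yy = 0.2084; r_yy = 0.2084 / 0.76 ≈ 0.27.

0.27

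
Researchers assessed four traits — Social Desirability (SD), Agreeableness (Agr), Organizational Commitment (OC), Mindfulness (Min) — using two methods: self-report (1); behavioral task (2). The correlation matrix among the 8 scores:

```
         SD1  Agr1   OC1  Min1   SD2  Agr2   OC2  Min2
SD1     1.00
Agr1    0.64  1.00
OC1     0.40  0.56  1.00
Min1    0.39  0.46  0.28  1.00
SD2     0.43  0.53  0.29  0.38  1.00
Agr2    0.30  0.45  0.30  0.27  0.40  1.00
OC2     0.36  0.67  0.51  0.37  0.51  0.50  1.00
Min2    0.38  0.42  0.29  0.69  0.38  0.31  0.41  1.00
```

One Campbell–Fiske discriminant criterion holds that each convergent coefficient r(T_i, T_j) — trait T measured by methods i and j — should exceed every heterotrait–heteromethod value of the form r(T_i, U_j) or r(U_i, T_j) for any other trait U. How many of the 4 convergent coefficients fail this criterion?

3

Checking each validity diagonal entry against its comparison values:
SD (methods 1·2): 0.43 vs {0.30, 0.53, 0.36, 0.29, 0.38, 0.38} → fail.
Agr (methods 1·2): 0.45 vs {0.53, 0.30, 0.67, 0.30, 0.42, 0.27} → fail.
OC (methods 1·2): 0.51 vs {0.29, 0.36, 0.30, 0.67, 0.29, 0.37} → fail.
Min (methods 1·2): 0.69 vs {0.38, 0.38, 0.27, 0.42, 0.37, 0.29} → pass.
3 of 4 fail.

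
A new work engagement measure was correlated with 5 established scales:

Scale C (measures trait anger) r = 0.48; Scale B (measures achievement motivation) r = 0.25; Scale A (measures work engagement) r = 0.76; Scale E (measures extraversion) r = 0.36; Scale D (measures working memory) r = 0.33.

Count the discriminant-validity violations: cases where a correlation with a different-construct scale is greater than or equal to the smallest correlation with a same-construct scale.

Convergent (same construct = work engagement): Scale A.
Smallest convergent = 0.76. Discriminant values: 0.48, 0.25, 0.36, 0.33; count ≥ 0.76 → 0.

0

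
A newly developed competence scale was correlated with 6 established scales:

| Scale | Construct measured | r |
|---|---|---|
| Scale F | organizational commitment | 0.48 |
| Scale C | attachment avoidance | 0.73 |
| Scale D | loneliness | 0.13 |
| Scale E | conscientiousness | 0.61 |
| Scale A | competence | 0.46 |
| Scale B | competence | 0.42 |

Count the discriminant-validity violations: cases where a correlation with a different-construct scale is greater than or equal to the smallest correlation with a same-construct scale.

3

Convergent (same construct = competence): Scale A, Scale B.
Smallest convergent = 0.42. Discriminant values: 0.48, 0.73, 0.13, 0.61; count ≥ 0.42 → 3.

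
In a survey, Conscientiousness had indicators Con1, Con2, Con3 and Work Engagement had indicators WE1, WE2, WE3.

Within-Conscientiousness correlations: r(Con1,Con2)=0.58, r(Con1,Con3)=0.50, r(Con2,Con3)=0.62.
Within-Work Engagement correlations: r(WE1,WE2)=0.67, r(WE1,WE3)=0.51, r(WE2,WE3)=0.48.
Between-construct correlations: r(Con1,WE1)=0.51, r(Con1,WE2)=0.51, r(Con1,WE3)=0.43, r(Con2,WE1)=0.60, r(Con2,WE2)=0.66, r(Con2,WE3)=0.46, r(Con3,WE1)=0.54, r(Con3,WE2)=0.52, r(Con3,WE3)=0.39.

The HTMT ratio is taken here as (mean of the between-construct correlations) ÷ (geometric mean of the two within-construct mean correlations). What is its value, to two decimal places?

Mean heterotrait r = 4.62/9 = 0.5133.
Mean within-Con = 1.70/3 = 0.5667; mean within-WE = 1.66/3 = 0.5533.
Geometric mean = √(0.5667 × 0.5533) = 0.5600.
HTMT = 0.5133 / 0.5600 = 0.92.

0.92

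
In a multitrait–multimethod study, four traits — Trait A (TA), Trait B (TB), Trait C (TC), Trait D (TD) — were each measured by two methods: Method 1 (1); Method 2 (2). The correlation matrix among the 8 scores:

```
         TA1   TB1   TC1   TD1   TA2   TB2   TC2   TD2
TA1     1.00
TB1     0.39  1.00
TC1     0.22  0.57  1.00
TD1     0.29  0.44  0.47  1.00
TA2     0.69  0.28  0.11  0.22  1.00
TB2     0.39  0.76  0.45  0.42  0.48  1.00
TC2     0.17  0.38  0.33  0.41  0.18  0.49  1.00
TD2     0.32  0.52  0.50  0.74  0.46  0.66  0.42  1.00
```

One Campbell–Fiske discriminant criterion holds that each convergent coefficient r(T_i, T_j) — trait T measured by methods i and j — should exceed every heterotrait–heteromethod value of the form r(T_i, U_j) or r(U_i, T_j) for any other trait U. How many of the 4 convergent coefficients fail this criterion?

1

Each convergent coefficient versus the relevant comparison correlations:
TA (methods 1·2): 0.69 vs {0.39, 0.28, 0.17, 0.11, 0.32, 0.22} → pass.
TB (methods 1·2): 0.76 vs {0.28, 0.39, 0.38, 0.45, 0.52, 0.42} → pass.
TC (methods 1·2): 0.33 vs {0.11, 0.17, 0.45, 0.38, 0.50, 0.41} → fail.
TD (methods 1·2): 0.74 vs {0.22, 0.32, 0.42, 0.52, 0.41, 0.50} → pass.
1 of 4 fail.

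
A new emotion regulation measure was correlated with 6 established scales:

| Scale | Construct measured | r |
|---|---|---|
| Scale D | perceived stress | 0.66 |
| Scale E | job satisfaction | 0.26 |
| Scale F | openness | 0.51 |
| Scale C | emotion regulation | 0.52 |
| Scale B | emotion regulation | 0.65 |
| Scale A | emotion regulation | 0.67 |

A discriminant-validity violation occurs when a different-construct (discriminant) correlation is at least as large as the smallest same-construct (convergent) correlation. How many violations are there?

Convergent (same construct = emotion regulation): Scale C, Scale B, Scale A.
Smallest convergent = 0.52. Discriminant values: 0.66, 0.26, 0.51; count ≥ 0.52 → 1.

1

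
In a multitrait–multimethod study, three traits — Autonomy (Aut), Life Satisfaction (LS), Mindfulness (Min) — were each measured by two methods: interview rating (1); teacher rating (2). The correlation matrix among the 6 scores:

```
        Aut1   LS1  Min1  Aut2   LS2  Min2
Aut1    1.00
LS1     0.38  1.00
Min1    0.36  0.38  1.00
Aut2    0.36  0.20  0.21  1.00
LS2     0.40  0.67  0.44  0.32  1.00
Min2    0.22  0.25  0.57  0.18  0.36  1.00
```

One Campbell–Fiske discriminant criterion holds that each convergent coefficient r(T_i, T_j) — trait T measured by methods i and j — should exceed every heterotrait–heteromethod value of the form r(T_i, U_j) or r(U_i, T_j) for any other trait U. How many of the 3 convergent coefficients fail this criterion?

Convergent coefficients and their comparison sets:
Aut (methods 1·2): 0.36 vs {0.40, 0.20, 0.22, 0.21} → fail.
LS (methods 1·2): 0.67 vs {0.20, 0.40, 0.25, 0.44} → pass.
Min (methods 1·2): 0.57 vs {0.21, 0.22, 0.44, 0.25} → pass.
1 of 3 fail.

1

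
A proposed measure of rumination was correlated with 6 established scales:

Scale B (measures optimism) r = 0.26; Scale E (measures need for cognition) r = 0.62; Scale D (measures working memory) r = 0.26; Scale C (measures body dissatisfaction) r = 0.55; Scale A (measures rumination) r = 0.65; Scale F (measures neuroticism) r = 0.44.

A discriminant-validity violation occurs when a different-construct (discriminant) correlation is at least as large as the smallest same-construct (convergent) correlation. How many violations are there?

Convergent (same construct = rumination): Scale A.
Smallest convergent = 0.65. Discriminant values: 0.26, 0.62, 0.26, 0.55, 0.44; count ≥ 0.65 → 0.

0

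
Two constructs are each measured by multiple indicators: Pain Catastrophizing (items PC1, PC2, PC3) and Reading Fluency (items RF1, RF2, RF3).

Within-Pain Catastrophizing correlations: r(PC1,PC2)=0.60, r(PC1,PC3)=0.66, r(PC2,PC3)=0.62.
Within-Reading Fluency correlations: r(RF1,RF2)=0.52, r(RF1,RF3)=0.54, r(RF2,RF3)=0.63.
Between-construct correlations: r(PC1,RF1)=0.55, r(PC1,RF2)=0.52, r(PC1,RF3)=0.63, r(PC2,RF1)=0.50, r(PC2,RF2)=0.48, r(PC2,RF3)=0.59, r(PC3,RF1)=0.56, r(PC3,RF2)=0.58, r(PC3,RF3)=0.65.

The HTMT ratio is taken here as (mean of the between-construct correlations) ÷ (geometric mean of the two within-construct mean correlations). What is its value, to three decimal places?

Mean heterotrait r = 5.06/9 = 0.5622.
Mean within-PC = 1.88/3 = 0.6267; mean within-RF = 1.69/3 = 0.5633.
Geometric mean = √(0.6267 × 0.5633) = 0.5942.
HTMT = 0.5622 / 0.5942 = 0.946.

0.946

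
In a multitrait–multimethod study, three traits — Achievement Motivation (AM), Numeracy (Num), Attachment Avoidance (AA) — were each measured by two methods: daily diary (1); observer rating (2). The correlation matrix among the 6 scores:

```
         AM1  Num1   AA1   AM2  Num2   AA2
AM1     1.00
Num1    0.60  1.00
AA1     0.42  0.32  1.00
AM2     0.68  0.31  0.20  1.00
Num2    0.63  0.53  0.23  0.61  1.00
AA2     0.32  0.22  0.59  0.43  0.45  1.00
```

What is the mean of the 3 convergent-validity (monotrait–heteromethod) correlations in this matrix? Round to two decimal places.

Convergent values: 0.68, 0.53, 0.59; mean = 1.80/3 = 0.60.

0.60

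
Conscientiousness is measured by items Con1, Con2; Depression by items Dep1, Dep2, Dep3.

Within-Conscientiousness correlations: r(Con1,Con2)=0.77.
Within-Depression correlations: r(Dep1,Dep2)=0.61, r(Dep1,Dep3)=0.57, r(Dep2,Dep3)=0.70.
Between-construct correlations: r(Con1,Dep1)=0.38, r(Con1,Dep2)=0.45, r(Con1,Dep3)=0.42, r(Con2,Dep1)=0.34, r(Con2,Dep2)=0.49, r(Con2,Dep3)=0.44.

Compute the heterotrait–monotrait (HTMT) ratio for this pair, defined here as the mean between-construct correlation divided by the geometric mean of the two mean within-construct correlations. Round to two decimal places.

0.60

Between-construct mean = 2.52/6 = 0.4200.
Mean within-Con = 0.77/1 = 0.7700; mean within-Dep = 1.88/3 = 0.6267.
Geometric mean = √(0.7700 × 0.6267) = 0.6947.
HTMT = 0.4200 / 0.6947 = 0.60.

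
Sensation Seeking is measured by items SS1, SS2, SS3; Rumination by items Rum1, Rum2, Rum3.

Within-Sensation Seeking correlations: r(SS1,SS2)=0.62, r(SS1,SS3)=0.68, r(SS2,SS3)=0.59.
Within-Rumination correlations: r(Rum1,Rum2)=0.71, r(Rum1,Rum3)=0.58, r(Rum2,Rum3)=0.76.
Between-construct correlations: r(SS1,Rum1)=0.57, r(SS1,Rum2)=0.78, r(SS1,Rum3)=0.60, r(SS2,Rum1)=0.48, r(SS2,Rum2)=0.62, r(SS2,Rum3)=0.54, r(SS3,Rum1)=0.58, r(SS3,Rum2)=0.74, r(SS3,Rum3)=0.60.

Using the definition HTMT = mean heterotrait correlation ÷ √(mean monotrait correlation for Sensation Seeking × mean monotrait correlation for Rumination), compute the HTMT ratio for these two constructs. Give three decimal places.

Mean heterotrait r = 5.51/9 = 0.6122.
Mean within-SS = 1.89/3 = 0.6300; mean within-Rum = 2.05/3 = 0.6833.
Geometric mean = √(0.6300 × 0.6833) = 0.6561.
HTMT = 0.6122 / 0.6561 = 0.933.

0.933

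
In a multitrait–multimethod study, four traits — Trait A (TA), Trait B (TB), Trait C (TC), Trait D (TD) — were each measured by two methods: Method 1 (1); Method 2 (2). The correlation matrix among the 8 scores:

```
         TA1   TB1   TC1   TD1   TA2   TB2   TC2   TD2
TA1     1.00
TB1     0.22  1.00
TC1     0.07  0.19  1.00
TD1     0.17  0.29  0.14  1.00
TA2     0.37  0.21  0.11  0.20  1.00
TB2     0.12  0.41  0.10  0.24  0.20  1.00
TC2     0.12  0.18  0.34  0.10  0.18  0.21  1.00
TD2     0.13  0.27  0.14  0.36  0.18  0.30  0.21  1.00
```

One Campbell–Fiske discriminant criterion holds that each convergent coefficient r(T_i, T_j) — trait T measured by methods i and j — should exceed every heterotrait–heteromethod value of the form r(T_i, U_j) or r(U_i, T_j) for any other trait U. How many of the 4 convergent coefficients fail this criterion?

0

Checking each validity diagonal entry against its comparison values:
TA (methods 1·2): 0.37 vs {0.12, 0.21, 0.12, 0.11, 0.13, 0.20} → pass.
TB (methods 1·2): 0.41 vs {0.21, 0.12, 0.18, 0.10, 0.27, 0.24} → pass.
TC (methods 1·2): 0.34 vs {0.11, 0.12, 0.10, 0.18, 0.14, 0.10} → pass.
TD (methods 1·2): 0.36 vs {0.20, 0.13, 0.24, 0.27, 0.10, 0.14} → pass.
0 of 4 fail.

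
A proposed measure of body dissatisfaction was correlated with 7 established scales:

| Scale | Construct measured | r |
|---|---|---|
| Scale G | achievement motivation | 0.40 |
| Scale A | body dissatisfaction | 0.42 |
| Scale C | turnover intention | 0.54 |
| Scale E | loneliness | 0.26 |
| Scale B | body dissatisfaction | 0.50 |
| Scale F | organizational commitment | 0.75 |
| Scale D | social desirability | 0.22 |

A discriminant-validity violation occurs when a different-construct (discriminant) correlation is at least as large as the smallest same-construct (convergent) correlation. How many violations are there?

2

Convergent (same construct = body dissatisfaction): Scale A, Scale B.
Smallest convergent = 0.42. Discriminant values: 0.40, 0.54, 0.26, 0.75, 0.22; count ≥ 0.42 → 2.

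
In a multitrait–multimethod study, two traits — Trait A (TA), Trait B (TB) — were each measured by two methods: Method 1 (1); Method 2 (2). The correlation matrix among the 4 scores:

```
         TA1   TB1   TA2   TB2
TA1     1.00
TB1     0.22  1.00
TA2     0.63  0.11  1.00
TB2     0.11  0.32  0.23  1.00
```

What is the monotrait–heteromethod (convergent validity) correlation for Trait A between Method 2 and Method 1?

Same trait (TA), different methods: r(TA2, TA1) = 0.63.

0.63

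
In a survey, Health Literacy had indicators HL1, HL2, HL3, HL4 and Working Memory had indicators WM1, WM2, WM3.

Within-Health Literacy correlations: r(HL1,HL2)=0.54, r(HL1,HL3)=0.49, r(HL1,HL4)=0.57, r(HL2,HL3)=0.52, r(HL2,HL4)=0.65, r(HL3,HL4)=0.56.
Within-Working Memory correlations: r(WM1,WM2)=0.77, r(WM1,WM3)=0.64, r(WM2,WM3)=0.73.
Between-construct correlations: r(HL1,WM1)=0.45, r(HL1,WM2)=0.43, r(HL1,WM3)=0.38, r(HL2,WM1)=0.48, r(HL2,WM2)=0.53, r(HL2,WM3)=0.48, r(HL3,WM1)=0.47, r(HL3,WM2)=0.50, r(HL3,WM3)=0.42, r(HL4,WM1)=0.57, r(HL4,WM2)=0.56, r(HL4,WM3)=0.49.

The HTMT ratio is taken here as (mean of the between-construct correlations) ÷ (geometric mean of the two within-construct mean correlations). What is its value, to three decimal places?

Mean between = 5.76/12 = 0.4800.
Mean within-HL = 3.33/6 = 0.5550; mean within-WM = 2.14/3 = 0.7133.
Geometric mean = √(0.5550 × 0.7133) = 0.6292.
HTMT = 0.4800 / 0.6292 = 0.763.

0.763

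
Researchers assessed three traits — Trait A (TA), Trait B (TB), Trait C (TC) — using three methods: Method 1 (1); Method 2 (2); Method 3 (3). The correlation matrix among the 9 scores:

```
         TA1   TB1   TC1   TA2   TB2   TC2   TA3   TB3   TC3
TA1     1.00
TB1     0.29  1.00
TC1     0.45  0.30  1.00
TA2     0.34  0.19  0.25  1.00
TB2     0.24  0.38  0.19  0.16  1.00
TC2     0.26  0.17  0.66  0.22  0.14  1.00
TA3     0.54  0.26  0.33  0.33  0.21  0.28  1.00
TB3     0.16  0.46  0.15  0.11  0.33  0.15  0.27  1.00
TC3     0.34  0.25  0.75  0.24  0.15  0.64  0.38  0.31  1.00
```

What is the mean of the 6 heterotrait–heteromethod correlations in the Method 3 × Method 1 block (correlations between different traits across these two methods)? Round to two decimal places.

HTHM values (method 3 × method 1): 0.26, 0.33, 0.16, 0.15, 0.34, 0.25; mean = 1.49/6 = 0.25.

0.25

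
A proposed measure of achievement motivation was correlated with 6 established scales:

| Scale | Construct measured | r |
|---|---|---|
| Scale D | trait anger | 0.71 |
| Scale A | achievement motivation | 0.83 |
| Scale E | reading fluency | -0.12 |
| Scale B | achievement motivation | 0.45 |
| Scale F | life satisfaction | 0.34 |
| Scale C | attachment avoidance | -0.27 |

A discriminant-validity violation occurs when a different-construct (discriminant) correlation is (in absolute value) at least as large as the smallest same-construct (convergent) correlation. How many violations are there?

1

Convergent (same construct = achievement motivation): Scale A, Scale B.
Smallest convergent = 0.45. Discriminant |r|: 0.71, 0.12, 0.34, 0.27; count ≥ 0.45 → 1.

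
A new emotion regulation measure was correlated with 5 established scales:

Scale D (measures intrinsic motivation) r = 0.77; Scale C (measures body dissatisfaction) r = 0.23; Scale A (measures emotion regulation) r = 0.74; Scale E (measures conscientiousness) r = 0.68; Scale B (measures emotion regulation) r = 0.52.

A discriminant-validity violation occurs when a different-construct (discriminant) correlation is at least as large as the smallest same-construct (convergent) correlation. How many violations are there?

2

Convergent (same construct = emotion regulation): Scale A, Scale B.
Smallest convergent = 0.52. Discriminant values: 0.77, 0.23, 0.68; count ≥ 0.52 → 2.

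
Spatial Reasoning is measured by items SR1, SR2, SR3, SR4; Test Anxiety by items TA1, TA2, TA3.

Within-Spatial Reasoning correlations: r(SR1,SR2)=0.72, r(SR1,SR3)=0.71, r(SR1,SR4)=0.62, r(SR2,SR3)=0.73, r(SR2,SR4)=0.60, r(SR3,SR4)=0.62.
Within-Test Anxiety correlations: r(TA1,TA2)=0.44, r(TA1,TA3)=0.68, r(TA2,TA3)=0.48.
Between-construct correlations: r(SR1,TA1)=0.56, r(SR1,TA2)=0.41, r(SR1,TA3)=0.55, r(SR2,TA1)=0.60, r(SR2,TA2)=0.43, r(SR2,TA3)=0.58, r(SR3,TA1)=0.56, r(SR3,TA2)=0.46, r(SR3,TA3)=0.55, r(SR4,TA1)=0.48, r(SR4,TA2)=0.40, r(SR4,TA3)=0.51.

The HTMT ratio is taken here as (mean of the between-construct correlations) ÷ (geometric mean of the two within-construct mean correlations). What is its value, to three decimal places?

0.851

Between-construct mean = 6.09/12 = 0.5075.
Mean within-SR = 4.00/6 = 0.6667; mean within-TA = 1.60/3 = 0.5333.
Geometric mean = √(0.6667 × 0.5333) = 0.5963.
HTMT = 0.5075 / 0.5963 = 0.851.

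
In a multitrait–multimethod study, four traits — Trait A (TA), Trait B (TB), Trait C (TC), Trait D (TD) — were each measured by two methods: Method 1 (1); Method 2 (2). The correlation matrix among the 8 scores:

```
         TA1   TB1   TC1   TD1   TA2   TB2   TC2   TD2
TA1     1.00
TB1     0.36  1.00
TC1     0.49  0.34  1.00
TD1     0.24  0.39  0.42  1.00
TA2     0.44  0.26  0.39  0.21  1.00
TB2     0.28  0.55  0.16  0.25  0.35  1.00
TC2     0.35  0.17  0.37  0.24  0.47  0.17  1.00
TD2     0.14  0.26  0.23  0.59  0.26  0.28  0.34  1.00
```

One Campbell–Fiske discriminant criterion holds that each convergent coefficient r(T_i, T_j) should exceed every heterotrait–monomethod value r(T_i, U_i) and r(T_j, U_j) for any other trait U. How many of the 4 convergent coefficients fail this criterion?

Convergent coefficients and their comparison sets:
TA (methods 1·2): 0.44 vs {0.36, 0.35, 0.49, 0.47, 0.24, 0.26} → fail.
TB (methods 1·2): 0.55 vs {0.36, 0.35, 0.34, 0.17, 0.39, 0.28} → pass.
TC (methods 1·2): 0.37 vs {0.49, 0.47, 0.34, 0.17, 0.42, 0.34} → fail.
TD (methods 1·2): 0.59 vs {0.24, 0.26, 0.39, 0.28, 0.42, 0.34} → pass.
2 of 4 fail.

2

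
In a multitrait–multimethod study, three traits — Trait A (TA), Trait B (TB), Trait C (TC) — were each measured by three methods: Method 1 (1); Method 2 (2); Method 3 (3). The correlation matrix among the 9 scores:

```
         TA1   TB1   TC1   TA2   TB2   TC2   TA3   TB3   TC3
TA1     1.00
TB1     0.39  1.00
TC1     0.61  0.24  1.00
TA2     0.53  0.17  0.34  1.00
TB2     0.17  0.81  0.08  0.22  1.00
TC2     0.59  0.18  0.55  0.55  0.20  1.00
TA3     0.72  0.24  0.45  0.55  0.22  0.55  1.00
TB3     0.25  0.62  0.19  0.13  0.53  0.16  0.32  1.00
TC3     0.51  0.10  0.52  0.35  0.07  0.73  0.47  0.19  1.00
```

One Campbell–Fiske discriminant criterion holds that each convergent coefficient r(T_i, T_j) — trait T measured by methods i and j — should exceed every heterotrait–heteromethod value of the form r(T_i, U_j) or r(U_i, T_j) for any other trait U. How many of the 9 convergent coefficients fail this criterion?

Checking each validity diagonal entry against its comparison values:
TA (methods 1·2): 0.53 vs {0.17, 0.17, 0.59, 0.34} → fail.
TA (methods 1·3): 0.72 vs {0.25, 0.24, 0.51, 0.45} → pass.
TA (methods 2·3): 0.55 vs {0.13, 0.22, 0.35, 0.55} → fail.
TB (methods 1·2): 0.81 vs {0.17, 0.17, 0.18, 0.08} → pass.
TB (methods 1·3): 0.62 vs {0.24, 0.25, 0.10, 0.19} → pass.
TB (methods 2·3): 0.53 vs {0.22, 0.13, 0.07, 0.16} → pass.
TC (methods 1·2): 0.55 vs {0.34, 0.59, 0.08, 0.18} → fail.
TC (methods 1·3): 0.52 vs {0.45, 0.51, 0.19, 0.10} → pass.
TC (methods 2·3): 0.73 vs {0.55, 0.35, 0.16, 0.07} → pass.
3 of 9 fail.

3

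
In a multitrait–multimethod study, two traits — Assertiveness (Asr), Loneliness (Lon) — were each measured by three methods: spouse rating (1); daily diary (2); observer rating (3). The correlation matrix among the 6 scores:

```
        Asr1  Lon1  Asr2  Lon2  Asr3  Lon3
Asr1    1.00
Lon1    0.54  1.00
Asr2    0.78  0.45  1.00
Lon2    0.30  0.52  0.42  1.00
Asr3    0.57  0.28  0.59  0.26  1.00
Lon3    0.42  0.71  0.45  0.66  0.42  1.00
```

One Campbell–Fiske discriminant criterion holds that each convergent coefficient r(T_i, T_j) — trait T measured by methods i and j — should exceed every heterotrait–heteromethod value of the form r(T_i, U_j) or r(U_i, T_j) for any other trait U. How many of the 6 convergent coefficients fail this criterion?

0

Checking each validity diagonal entry against its comparison values:
Asr (methods 1·2): 0.78 vs {0.30, 0.45} → pass.
Asr (methods 1·3): 0.57 vs {0.42, 0.28} → pass.
Asr (methods 2·3): 0.59 vs {0.45, 0.26} → pass.
Lon (methods 1·2): 0.52 vs {0.45, 0.30} → pass.
Lon (methods 1·3): 0.71 vs {0.28, 0.42} → pass.
Lon (methods 2·3): 0.66 vs {0.26, 0.45} → pass.
0 of 6 fail.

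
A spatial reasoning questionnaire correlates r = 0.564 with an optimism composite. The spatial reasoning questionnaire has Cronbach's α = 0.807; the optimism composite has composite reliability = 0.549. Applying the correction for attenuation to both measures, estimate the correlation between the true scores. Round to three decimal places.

0.847

r_true = r_obs / √(r_xx · r_yy) = 0.564 / √(0.807 × 0.549) = 0.564 / √0.443043 = 0.564 / 0.6656 ≈ 0.847.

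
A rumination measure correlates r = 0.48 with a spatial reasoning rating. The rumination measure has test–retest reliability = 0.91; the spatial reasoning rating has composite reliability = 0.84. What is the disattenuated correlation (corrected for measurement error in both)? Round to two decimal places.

r_true = r_obs / √(r_xx · r_yy) = 0.48 / √(0.91 × 0.84) = 0.48 / √0.7644 = 0.48 / 0.8743 ≈ 0.55.

0.55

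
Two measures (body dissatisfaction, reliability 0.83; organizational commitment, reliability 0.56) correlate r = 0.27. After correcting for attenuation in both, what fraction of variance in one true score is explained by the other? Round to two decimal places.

0.16

Disattenuated r = 0.27 / √(0.83 × 0.56) = 0.27 / 0.6818 = 0.3960.
Shared true-score variance = 0.3960² = 0.1568 ≈ 0.16.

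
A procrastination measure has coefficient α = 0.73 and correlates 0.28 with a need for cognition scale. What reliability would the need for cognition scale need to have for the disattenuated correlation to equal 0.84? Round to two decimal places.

0.15

r_true = r_obs / √(r_xx · r_yy) ⇒ 0.84 = 0.28 / √(0.73 · r_yy).
√(0.73 · r_yy) = 0.28 / 0.84 = 0.3333; 0.73 · r_yy = 0.1111; r_yy = 0.1111 / 0.73 ≈ 0.15.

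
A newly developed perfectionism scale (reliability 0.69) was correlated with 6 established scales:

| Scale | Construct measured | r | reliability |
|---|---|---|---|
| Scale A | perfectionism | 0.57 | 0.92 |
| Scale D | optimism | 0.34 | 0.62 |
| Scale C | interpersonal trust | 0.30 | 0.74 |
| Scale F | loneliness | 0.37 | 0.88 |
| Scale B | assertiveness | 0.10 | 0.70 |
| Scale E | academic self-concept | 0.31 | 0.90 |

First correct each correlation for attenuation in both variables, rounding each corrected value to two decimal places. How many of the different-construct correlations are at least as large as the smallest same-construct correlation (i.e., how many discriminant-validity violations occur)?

0

Disattenuated r (r / √(r_scale · r_new)):
  Scale A (conv): 0.57 / √(0.92·0.69) = 0.72
  Scale D (disc): 0.34 / √(0.62·0.69) = 0.52
  Scale C (disc): 0.30 / √(0.74·0.69) = 0.42
  Scale F (disc): 0.37 / √(0.88·0.69) = 0.47
  Scale B (disc): 0.10 / √(0.70·0.69) = 0.14
  Scale E (disc): 0.31 / √(0.90·0.69) = 0.39
Smallest convergent = 0.72. Discriminant values: 0.52, 0.42, 0.47, 0.14, 0.39; count ≥ 0.72 → 0.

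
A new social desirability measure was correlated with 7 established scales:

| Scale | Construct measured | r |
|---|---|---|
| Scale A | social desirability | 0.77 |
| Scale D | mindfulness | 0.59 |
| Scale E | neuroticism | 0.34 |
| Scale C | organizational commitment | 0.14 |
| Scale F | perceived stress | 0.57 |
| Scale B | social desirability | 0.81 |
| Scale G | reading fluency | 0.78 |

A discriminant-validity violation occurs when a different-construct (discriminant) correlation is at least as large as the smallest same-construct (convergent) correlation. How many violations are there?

Convergent (same construct = social desirability): Scale A, Scale B.
Smallest convergent = 0.77. Discriminant values: 0.59, 0.34, 0.14, 0.57, 0.78; count ≥ 0.77 → 1.

1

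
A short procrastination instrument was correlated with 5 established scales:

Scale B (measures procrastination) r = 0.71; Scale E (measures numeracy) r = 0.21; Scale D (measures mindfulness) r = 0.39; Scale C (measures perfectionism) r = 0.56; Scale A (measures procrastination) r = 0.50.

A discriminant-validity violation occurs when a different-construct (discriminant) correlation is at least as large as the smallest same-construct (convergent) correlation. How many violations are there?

1

Convergent (same construct = procrastination): Scale B, Scale A.
Smallest convergent = 0.50. Discriminant values: 0.21, 0.39, 0.56; count ≥ 0.50 → 1.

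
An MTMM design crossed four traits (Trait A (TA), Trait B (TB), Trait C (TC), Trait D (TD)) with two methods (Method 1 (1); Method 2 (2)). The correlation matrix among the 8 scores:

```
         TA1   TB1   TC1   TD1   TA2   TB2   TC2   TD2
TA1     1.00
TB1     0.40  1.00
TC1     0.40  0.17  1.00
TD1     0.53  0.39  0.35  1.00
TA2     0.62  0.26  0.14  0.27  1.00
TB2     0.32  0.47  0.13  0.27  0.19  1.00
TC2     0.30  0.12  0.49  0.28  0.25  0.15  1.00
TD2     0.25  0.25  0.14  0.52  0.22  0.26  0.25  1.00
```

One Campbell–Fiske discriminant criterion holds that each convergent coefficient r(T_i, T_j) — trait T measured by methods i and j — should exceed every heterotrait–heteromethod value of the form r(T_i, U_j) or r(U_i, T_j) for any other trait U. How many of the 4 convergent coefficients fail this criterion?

Convergent coefficients and their comparison sets:
TA (methods 1·2): 0.62 vs {0.32, 0.26, 0.30, 0.14, 0.25, 0.27} → pass.
TB (methods 1·2): 0.47 vs {0.26, 0.32, 0.12, 0.13, 0.25, 0.27} → pass.
TC (methods 1·2): 0.49 vs {0.14, 0.30, 0.13, 0.12, 0.14, 0.28} → pass.
TD (methods 1·2): 0.52 vs {0.27, 0.25, 0.27, 0.25, 0.28, 0.14} → pass.
0 of 4 fail.

0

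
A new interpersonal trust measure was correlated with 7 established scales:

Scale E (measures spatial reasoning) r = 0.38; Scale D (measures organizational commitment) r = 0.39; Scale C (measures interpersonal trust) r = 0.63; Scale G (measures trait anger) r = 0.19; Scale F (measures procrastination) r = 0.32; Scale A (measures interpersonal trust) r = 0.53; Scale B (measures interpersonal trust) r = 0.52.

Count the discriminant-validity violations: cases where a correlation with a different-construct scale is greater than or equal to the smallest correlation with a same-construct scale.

Convergent (same construct = interpersonal trust): Scale C, Scale A, Scale B.
Smallest convergent = 0.52. Discriminant values: 0.38, 0.39, 0.19, 0.32; count ≥ 0.52 → 0.

0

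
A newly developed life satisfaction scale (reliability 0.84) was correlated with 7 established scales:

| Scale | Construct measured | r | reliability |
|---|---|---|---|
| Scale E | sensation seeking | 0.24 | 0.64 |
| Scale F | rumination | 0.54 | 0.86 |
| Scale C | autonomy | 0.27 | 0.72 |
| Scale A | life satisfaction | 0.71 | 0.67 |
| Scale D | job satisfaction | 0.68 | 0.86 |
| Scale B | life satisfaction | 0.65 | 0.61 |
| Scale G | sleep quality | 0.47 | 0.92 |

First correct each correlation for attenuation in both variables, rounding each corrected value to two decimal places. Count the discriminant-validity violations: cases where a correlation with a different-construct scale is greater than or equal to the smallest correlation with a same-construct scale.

Disattenuated r (r / √(r_scale · r_new)):
  Scale E (disc): 0.24 / √(0.64·0.84) = 0.33
  Scale F (disc): 0.54 / √(0.86·0.84) = 0.64
  Scale C (disc): 0.27 / √(0.72·0.84) = 0.35
  Scale A (conv): 0.71 / √(0.67·0.84) = 0.95
  Scale D (disc): 0.68 / √(0.86·0.84) = 0.80
  Scale B (conv): 0.65 / √(0.61·0.84) = 0.91
  Scale G (disc): 0.47 / √(0.92·0.84) = 0.53
Smallest convergent = 0.91. Discriminant values: 0.33, 0.64, 0.35, 0.80, 0.53; count ≥ 0.91 → 0.

0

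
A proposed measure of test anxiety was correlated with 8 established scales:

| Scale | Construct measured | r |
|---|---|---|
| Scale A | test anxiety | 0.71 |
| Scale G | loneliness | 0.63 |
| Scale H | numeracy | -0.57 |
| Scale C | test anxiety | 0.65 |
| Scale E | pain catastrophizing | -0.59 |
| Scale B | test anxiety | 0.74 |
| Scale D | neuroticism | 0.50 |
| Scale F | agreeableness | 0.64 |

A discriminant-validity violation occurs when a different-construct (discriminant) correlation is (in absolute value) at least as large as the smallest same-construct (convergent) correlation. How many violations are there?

0

Convergent (same construct = test anxiety): Scale A, Scale C, Scale B.
Smallest convergent = 0.65. Discriminant |r|: 0.63, 0.57, 0.59, 0.50, 0.64; count ≥ 0.65 → 0.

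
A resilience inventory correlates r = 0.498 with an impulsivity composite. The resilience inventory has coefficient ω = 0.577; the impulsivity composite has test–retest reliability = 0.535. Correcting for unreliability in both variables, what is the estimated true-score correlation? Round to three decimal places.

0.896

r_true = r_obs / √(r_xx · r_yy) = 0.498 / √(0.577 × 0.535) = 0.498 / √0.308695 = 0.498 / 0.5556 ≈ 0.896.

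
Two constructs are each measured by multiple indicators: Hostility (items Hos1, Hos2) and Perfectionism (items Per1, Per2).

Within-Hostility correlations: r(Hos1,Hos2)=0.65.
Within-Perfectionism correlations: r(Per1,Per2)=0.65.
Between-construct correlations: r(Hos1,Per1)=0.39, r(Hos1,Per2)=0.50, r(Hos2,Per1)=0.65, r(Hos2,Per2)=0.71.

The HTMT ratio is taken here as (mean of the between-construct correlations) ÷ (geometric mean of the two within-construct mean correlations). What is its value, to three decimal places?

0.865

Mean heterotrait r = 2.25/4 = 0.5625.
Mean within-Hos = 0.65/1 = 0.6500; mean within-Per = 0.65/1 = 0.6500.
Geometric mean = √(0.6500 × 0.6500) = 0.6500.
HTMT = 0.5625 / 0.6500 = 0.865.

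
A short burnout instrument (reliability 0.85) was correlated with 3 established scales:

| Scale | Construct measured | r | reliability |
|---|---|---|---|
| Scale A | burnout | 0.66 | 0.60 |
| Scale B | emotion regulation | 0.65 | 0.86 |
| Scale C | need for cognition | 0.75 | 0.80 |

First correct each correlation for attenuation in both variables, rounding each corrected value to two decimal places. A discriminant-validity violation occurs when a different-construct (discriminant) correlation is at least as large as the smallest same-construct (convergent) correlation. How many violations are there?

0

Disattenuated r (r / √(r_scale · r_new)):
  Scale A (conv): 0.66 / √(0.60·0.85) = 0.92
  Scale B (disc): 0.65 / √(0.86·0.85) = 0.76
  Scale C (disc): 0.75 / √(0.80·0.85) = 0.91
Smallest convergent = 0.92. Discriminant values: 0.76, 0.91; count ≥ 0.92 → 0.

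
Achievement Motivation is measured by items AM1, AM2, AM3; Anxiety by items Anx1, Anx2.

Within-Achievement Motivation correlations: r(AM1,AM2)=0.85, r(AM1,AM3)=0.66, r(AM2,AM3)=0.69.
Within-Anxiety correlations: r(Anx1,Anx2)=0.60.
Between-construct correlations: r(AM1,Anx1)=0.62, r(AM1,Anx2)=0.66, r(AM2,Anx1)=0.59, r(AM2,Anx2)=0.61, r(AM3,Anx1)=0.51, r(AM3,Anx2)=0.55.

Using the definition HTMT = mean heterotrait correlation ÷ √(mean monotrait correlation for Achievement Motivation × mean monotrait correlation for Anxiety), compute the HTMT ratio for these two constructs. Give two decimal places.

0.89

Mean heterotrait r = 3.54/6 = 0.5900.
Mean within-AM = 2.20/3 = 0.7333; mean within-Anx = 0.60/1 = 0.6000.
Geometric mean = √(0.7333 × 0.6000) = 0.6633.
HTMT = 0.5900 / 0.6633 = 0.89.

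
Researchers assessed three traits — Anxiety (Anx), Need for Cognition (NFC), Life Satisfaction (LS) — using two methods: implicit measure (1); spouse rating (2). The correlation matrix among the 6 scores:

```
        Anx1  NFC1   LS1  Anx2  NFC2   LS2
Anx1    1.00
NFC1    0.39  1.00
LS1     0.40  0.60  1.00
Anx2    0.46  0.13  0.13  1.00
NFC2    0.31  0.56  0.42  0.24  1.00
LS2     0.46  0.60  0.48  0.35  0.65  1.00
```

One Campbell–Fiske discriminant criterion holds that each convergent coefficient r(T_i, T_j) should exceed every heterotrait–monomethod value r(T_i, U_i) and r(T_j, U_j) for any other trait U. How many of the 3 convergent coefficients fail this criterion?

Checking each validity diagonal entry against its comparison values:
Anx (methods 1·2): 0.46 vs {0.39, 0.24, 0.40, 0.35} → pass.
NFC (methods 1·2): 0.56 vs {0.39, 0.24, 0.60, 0.65} → fail.
LS (methods 1·2): 0.48 vs {0.40, 0.35, 0.60, 0.65} → fail.
2 of 3 fail.

2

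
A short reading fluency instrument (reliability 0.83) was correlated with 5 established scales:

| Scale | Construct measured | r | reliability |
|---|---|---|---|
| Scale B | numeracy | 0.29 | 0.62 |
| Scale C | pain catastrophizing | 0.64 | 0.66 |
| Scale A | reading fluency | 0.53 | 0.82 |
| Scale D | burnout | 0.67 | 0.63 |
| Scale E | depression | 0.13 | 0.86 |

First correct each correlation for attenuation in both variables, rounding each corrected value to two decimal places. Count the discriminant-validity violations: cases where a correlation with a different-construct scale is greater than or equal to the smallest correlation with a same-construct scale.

2

Disattenuated r (r / √(r_scale · r_new)):
  Scale B (disc): 0.29 / √(0.62·0.83) = 0.40
  Scale C (disc): 0.64 / √(0.66·0.83) = 0.86
  Scale A (conv): 0.53 / √(0.82·0.83) = 0.64
  Scale D (disc): 0.67 / √(0.63·0.83) = 0.93
  Scale E (disc): 0.13 / √(0.86·0.83) = 0.15
Smallest convergent = 0.64. Discriminant values: 0.40, 0.86, 0.93, 0.15; count ≥ 0.64 → 2.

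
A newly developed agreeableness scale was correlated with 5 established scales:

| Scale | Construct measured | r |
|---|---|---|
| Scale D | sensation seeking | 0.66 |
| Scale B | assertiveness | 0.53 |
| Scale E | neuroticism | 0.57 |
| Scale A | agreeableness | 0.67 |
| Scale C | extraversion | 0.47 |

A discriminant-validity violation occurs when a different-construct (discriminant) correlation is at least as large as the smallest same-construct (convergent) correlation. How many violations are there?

Convergent (same construct = agreeableness): Scale A.
Smallest convergent = 0.67. Discriminant values: 0.66, 0.53, 0.57, 0.47; count ≥ 0.67 → 0.

0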